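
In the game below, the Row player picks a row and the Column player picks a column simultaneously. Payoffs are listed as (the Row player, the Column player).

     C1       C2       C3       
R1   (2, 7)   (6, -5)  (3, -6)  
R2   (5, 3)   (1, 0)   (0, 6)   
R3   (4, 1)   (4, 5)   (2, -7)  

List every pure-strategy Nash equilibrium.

Find each player's best response to every opponent strategy; NE are the intersections.
The Row player's best responses — vs C1: R2 (payoff 5); vs C2: R1 (payoff 6); vs C3: R1 (payoff 3).
The Column player's best responses — vs R1: C1 (payoff 7); vs R2: C3 (payoff 6); vs R3: C2 (payoff 5).
No cell has both players best-responding. For instance, the Row player's best reply to C3 is R1, but against R1 the Column player prefers C1 over C3.

There is no pure-strategy Nash equilibrium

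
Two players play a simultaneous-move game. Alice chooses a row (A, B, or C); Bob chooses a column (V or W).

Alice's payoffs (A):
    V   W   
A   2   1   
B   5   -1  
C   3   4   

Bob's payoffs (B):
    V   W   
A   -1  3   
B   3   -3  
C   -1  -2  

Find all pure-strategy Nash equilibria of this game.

Find each player's best response to every opponent strategy; NE are the intersections.
Alice's best responses — vs V: B (payoff 5); vs W: C (payoff 4).
Bob's best responses — vs A: W (payoff 3); vs B: V (payoff 3); vs C: V (payoff -1).
The only mutual best response is (B, V); neither player gains by switching there.

(B, V)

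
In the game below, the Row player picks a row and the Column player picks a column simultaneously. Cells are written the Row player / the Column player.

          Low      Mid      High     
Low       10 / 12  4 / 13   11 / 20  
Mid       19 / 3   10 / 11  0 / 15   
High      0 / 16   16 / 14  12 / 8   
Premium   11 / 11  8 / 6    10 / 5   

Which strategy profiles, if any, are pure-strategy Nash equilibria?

There is no pure-strategy Nash equilibrium

Check mutual best responses: a cell is a NE iff neither player can gain by unilaterally deviating.
The Row player's best responses — vs Low: Mid (payoff 19); vs Mid: High (payoff 16); vs High: High (payoff 12).
The Column player's best responses — vs Low: High (payoff 20); vs Mid: High (payoff 15); vs High: Low (payoff 16); vs Premium: Low (payoff 11).
No cell has both players best-responding. For instance, the Row player's best reply to Mid is High, but against High the Column player prefers Low over Mid.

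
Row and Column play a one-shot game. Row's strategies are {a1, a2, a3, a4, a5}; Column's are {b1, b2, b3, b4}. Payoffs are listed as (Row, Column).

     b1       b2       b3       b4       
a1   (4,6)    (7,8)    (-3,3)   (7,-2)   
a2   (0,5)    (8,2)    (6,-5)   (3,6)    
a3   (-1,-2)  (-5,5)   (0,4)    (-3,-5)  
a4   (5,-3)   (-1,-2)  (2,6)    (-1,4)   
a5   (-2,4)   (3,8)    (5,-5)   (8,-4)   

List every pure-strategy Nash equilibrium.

Find each player's best response to every opponent strategy; NE are the intersections.
Row's best responses — vs b1: a4 (payoff 5); vs b2: a2 (payoff 8); vs b3: a2 (payoff 6); vs b4: a5 (payoff 8).
Column's best responses — vs a1: b2 (payoff 8); vs a2: b4 (payoff 6); vs a3: b2 (payoff 5); vs a4: b3 (payoff 6); vs a5: b2 (payoff 8).
No cell has both players best-responding. For instance, Row's best reply to b3 is a2, but against a2 Column prefers b4 over b3.

No pure-strategy Nash equilibrium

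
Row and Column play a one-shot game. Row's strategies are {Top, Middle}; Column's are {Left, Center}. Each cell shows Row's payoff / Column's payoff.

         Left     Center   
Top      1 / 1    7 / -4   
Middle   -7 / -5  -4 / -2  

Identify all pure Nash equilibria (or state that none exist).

Check mutual best responses: a cell is a NE iff neither player can gain by unilaterally deviating.
Row's best responses — vs Left: Top (payoff 1); vs Center: Top (payoff 7).
Column's best responses — vs Top: Left (payoff 1); vs Middle: Center (payoff -2).
The only mutual best response is (Top, Left); neither player gains by switching there.

(Top, Left)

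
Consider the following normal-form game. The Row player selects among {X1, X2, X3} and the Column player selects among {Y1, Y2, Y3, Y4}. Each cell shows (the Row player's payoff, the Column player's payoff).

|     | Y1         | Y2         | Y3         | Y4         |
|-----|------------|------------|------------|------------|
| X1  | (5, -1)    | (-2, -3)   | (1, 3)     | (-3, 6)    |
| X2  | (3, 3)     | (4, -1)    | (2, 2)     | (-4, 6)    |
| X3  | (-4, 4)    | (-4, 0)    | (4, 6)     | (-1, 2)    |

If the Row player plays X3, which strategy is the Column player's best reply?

Y3

With the Row player fixed at X3, the Column player's payoffs are: Y1 → 4, Y2 → 0, Y3 → 6, Y4 → 2.
The maximum is 6, achieved by Y3.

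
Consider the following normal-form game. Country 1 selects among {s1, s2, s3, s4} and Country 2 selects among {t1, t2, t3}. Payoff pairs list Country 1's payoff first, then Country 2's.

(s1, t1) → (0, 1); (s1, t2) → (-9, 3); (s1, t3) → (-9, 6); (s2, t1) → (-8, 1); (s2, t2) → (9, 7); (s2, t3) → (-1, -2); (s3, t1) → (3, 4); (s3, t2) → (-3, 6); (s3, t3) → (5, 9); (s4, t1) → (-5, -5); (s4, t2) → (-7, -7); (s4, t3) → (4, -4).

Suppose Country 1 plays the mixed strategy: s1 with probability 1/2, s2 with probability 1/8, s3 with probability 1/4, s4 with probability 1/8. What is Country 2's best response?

Compute Country 2's expected payoff from each pure strategy against the given mix.
t1: (1/2)·1 + (1/8)·1 + (1/4)·4 + (1/8)·(-5) = 1
t2: (1/2)·3 + (1/8)·7 + (1/4)·6 + (1/8)·(-7) = 3
t3: (1/2)·6 + (1/8)·(-2) + (1/4)·9 + (1/8)·(-4) = 9/2
Highest expected payoff is 9/2, from t3.

t3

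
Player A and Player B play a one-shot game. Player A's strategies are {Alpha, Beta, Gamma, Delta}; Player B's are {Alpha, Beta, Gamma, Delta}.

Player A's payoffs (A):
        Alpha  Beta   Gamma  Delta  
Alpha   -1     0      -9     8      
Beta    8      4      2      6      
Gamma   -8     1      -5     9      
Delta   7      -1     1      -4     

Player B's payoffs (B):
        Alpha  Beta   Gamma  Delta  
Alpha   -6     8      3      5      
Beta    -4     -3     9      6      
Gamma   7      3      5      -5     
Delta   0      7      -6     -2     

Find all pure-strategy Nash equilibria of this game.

(Beta, Gamma)

A profile is a Nash equilibrium when each player is best-responding to the other.
Player A's best responses — vs Alpha: Beta (payoff 8); vs Beta: Beta (payoff 4); vs Gamma: Beta (payoff 2); vs Delta: Gamma (payoff 9).
Player B's best responses — vs Alpha: Beta (payoff 8); vs Beta: Gamma (payoff 9); vs Gamma: Alpha (payoff 7); vs Delta: Beta (payoff 7).
The only mutual best response is (Beta, Gamma); neither player gains by switching there.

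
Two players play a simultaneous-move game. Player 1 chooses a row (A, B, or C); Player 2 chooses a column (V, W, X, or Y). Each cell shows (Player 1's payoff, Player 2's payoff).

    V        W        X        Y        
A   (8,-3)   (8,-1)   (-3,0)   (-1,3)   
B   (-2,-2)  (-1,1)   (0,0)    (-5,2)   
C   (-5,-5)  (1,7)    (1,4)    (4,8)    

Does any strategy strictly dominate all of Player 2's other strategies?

Y

A strategy is strictly dominant if it gives Player 2 a strictly higher payoff than every other strategy, against every choice by the opponent.
Y strictly dominates: vs A: 3 > each of {-3, -1, 0}; vs B: 2 > each of {-2, 1, 0}; vs C: 8 > each of {-5, 7, 4}.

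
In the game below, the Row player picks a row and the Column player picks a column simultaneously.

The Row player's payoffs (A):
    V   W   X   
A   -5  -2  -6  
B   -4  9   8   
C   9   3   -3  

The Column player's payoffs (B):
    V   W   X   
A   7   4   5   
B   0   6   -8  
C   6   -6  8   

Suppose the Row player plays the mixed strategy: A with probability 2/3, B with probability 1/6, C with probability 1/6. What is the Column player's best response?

V

Compute the Column player's expected payoff from each pure strategy against the given mix.
V: (2/3)·7 + (1/6)·0 + (1/6)·6 = 17/3
W: (2/3)·4 + (1/6)·6 + (1/6)·(-6) = 8/3
X: (2/3)·5 + (1/6)·(-8) + (1/6)·8 = 10/3
Highest expected payoff is 17/3, from V.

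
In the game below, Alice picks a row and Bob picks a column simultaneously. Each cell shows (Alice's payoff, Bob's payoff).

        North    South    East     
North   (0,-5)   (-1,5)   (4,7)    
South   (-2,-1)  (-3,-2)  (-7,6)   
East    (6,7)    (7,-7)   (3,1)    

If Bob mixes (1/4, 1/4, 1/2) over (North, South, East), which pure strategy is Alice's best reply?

Compute Alice's expected payoff from each pure strategy against the given mix.
North: (1/4)·0 + (1/4)·(-1) + (1/2)·4 = 7/4
South: (1/4)·(-2) + (1/4)·(-3) + (1/2)·(-7) = -19/4
East: (1/4)·6 + (1/4)·7 + (1/2)·3 = 19/4
Highest expected payoff is 19/4, from East.

East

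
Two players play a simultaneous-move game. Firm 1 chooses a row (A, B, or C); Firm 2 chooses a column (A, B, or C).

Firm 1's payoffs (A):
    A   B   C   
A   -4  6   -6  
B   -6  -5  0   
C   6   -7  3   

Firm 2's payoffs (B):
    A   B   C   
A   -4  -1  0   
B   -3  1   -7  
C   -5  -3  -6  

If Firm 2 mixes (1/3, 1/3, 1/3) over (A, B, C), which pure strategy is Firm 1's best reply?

Firm 1's best reply maximizes expected payoff against the mix.
A: (1/3)·(-4) + (1/3)·6 + (1/3)·(-6) = -4/3
B: (1/3)·(-6) + (1/3)·(-5) + (1/3)·0 = -11/3
C: (1/3)·6 + (1/3)·(-7) + (1/3)·3 = 2/3
Highest expected payoff is 2/3, from C.

C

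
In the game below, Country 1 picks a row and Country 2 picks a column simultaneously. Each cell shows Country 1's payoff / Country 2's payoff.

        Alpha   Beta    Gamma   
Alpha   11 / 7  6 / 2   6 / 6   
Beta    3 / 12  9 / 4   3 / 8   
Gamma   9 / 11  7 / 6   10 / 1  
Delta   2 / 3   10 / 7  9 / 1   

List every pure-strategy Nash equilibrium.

A profile is a Nash equilibrium when each player is best-responding to the other.
Country 1's best responses — vs Alpha: Alpha (payoff 11); vs Beta: Delta (payoff 10); vs Gamma: Gamma (payoff 10).
Country 2's best responses — vs Alpha: Alpha (payoff 7); vs Beta: Alpha (payoff 12); vs Gamma: Alpha (payoff 11); vs Delta: Beta (payoff 7).
Mutual best responses occur at (Alpha, Alpha) and (Delta, Beta); at each, neither player gains by switching.

(Alpha, Alpha) and (Delta, Beta)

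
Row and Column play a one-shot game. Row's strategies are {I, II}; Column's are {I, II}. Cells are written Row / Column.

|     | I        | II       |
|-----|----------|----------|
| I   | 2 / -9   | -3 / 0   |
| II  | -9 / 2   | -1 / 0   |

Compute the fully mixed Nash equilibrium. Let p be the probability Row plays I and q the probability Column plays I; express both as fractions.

Each player's mixing probability is pinned down by making the *other* player indifferent.
Column indifferent between I and II: p·(-9) + (1−p)·2 = p·0 + (1−p)·0 ⟹ 2 + (-11)p = 0 + 0p ⟹ p = 2/11.
Row indifferent between I and II: q·2 + (1−q)·(-3) = q·(-9) + (1−q)·(-1) ⟹ (-3) + 5q = (-1) + (-8)q ⟹ q = 2/13.

p = 2/11, q = 2/13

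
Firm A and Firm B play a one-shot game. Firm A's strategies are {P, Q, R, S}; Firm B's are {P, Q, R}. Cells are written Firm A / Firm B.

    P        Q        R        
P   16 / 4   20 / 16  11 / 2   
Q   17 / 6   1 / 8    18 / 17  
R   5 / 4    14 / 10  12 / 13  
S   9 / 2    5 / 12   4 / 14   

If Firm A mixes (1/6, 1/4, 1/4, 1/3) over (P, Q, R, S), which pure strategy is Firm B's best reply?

Firm B's best reply maximizes expected payoff against the mix.
P: (1/6)·4 + (1/4)·6 + (1/4)·4 + (1/3)·2 = 23/6
Q: (1/6)·16 + (1/4)·8 + (1/4)·10 + (1/3)·12 = 67/6
R: (1/6)·2 + (1/4)·17 + (1/4)·13 + (1/3)·14 = 25/2
Highest expected payoff is 25/2, from R.

R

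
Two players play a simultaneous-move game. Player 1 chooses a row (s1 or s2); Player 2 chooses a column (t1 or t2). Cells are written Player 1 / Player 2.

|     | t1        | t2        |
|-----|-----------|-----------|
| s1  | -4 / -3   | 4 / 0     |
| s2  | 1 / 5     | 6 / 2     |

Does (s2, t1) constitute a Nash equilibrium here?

Holding Player 2 at t1: Player 1 gets 1 from s2, versus -4 from s1. No profitable deviation for Player 1.
Holding Player 1 at s2: Player 2 gets 5 from t1, versus 2 from t2. No profitable deviation for Player 2 either.

Yes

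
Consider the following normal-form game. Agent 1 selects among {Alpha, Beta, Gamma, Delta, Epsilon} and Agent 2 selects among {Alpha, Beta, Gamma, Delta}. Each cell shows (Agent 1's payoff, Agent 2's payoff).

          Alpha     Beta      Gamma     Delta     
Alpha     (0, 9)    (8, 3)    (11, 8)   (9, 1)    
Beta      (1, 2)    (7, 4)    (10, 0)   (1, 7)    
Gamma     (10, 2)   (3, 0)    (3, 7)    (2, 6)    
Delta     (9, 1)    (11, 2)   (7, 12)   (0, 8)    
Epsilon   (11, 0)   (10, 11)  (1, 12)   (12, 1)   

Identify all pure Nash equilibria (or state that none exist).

No pure-strategy Nash equilibrium

Find each player's best response to every opponent strategy; NE are the intersections.
Agent 1's best responses — vs Alpha: Epsilon (payoff 11); vs Beta: Delta (payoff 11); vs Gamma: Alpha (payoff 11); vs Delta: Epsilon (payoff 12).
Agent 2's best responses — vs Alpha: Alpha (payoff 9); vs Beta: Delta (payoff 7); vs Gamma: Gamma (payoff 7); vs Delta: Gamma (payoff 12); vs Epsilon: Gamma (payoff 12).
No cell has both players best-responding. For instance, Agent 1's best reply to Beta is Delta, but against Delta Agent 2 prefers Gamma over Beta.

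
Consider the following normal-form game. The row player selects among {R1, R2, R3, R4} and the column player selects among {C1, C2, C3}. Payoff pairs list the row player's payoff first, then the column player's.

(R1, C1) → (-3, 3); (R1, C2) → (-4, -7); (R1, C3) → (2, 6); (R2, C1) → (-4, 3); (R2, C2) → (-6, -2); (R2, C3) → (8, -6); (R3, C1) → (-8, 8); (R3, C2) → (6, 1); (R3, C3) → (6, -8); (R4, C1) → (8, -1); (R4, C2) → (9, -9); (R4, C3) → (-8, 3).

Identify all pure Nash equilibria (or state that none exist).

None

Check mutual best responses: a cell is a NE iff neither player can gain by unilaterally deviating.
The row player's best responses — vs C1: R4 (payoff 8); vs C2: R4 (payoff 9); vs C3: R2 (payoff 8).
The column player's best responses — vs R1: C3 (payoff 6); vs R2: C1 (payoff 3); vs R3: C1 (payoff 8); vs R4: C3 (payoff 3).
No cell has both players best-responding. For instance, the row player's best reply to C2 is R4, but against R4 the column player prefers C3 over C2.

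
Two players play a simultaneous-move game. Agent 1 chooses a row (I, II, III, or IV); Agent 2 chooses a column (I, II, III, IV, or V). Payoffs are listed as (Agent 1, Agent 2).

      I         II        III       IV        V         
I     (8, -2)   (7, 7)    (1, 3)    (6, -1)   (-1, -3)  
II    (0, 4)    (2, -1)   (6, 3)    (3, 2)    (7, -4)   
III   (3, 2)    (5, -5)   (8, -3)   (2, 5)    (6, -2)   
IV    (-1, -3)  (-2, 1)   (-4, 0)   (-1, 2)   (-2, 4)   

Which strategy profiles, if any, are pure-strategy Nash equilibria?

A profile is a Nash equilibrium when each player is best-responding to the other.
Agent 1's best responses — vs I: I (payoff 8); vs II: I (payoff 7); vs III: III (payoff 8); vs IV: I (payoff 6); vs V: II (payoff 7).
Agent 2's best responses — vs I: II (payoff 7); vs II: I (payoff 4); vs III: IV (payoff 5); vs IV: V (payoff 4).
The only mutual best response is (I, II); neither player gains by switching there.

(I, II)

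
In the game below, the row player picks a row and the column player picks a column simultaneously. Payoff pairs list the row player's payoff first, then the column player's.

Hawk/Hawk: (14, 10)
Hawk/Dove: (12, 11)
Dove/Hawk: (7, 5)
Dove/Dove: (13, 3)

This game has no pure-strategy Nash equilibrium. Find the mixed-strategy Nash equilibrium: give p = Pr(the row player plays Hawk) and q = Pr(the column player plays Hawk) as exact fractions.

In a mixed NE each player is indifferent between their pure strategies, so the opponent's mix sets the indifference.
The column player indifferent between Hawk and Dove: p·10 + (1−p)·5 = p·11 + (1−p)·3 ⟹ 5 + 5p = 3 + 8p ⟹ p = 2/3.
The row player indifferent between Hawk and Dove: q·14 + (1−q)·12 = q·7 + (1−q)·13 ⟹ 12 + 2q = 13 + (-6)q ⟹ q = 1/8.

p = 2/3, q = 1/8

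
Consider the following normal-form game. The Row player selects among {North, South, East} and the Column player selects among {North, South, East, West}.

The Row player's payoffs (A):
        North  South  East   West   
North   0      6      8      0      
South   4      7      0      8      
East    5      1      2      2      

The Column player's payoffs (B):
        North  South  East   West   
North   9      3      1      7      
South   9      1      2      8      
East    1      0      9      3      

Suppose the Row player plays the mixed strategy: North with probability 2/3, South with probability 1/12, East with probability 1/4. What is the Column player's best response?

Compute the Column player's expected payoff from each pure strategy against the given mix.
North: (2/3)·9 + (1/12)·9 + (1/4)·1 = 7
South: (2/3)·3 + (1/12)·1 + (1/4)·0 = 25/12
East: (2/3)·1 + (1/12)·2 + (1/4)·9 = 37/12
West: (2/3)·7 + (1/12)·8 + (1/4)·3 = 73/12
Highest expected payoff is 7, from North.

North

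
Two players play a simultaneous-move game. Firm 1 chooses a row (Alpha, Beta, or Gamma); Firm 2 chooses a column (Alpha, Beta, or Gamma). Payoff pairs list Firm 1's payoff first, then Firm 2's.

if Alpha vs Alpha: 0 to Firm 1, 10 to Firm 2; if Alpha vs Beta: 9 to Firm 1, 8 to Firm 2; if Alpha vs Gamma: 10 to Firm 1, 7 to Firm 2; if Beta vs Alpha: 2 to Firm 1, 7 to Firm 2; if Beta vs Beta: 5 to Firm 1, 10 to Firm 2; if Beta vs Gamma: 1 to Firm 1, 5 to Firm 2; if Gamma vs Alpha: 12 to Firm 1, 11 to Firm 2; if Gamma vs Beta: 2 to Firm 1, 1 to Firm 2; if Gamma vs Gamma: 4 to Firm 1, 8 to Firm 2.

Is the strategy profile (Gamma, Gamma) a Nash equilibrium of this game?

Holding Firm 2 at Gamma: Firm 1 gets 4 from Gamma but could get 10 by switching to Alpha. Firm 1 has a profitable deviation.

No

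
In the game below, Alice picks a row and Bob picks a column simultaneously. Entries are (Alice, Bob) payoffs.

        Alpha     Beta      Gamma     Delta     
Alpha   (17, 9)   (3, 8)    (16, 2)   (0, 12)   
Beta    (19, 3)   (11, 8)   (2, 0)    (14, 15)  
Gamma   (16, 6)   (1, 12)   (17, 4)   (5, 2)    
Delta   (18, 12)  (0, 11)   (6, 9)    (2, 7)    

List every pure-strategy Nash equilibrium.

(Beta, Delta)

Find each player's best response to every opponent strategy; NE are the intersections.
Alice's best responses — vs Alpha: Beta (payoff 19); vs Beta: Beta (payoff 11); vs Gamma: Gamma (payoff 17); vs Delta: Beta (payoff 14).
Bob's best responses — vs Alpha: Delta (payoff 12); vs Beta: Delta (payoff 15); vs Gamma: Beta (payoff 12); vs Delta: Alpha (payoff 12).
The only mutual best response is (Beta, Delta); neither player gains by switching there.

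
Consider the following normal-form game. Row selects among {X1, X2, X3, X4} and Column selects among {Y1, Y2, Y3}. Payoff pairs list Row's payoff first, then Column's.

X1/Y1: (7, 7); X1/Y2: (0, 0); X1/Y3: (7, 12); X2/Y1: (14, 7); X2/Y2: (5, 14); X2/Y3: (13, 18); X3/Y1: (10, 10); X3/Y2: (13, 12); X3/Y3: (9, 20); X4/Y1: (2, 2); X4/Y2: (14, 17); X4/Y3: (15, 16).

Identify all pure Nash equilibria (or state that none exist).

(X4, Y2)

Check mutual best responses: a cell is a NE iff neither player can gain by unilaterally deviating.
Row's best responses — vs Y1: X2 (payoff 14); vs Y2: X4 (payoff 14); vs Y3: X4 (payoff 15).
Column's best responses — vs X1: Y3 (payoff 12); vs X2: Y3 (payoff 18); vs X3: Y3 (payoff 20); vs X4: Y2 (payoff 17).
The only mutual best response is (X4, Y2); neither player gains by switching there.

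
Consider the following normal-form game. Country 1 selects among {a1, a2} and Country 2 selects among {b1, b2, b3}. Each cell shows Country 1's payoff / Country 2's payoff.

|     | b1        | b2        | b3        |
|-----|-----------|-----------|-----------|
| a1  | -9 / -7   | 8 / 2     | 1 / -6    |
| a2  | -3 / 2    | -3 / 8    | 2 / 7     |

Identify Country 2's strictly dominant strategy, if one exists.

b2

Check whether one of Country 2's strategies beats all alternatives regardless of what the opponent does.
b2 strictly dominates: vs a1: 2 > each of {-7, -6}; vs a2: 8 > each of {2, 7}.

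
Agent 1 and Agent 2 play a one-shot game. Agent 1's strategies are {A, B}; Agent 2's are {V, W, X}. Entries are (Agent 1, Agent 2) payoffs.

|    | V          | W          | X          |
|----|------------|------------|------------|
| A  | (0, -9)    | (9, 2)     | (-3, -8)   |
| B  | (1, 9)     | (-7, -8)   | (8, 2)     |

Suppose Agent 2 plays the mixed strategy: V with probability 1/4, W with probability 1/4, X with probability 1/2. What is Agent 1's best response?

Agent 1's best reply maximizes expected payoff against the mix.
A: (1/4)·0 + (1/4)·9 + (1/2)·(-3) = 3/4
B: (1/4)·1 + (1/4)·(-7) + (1/2)·8 = 5/2
Highest expected payoff is 5/2, from B.

B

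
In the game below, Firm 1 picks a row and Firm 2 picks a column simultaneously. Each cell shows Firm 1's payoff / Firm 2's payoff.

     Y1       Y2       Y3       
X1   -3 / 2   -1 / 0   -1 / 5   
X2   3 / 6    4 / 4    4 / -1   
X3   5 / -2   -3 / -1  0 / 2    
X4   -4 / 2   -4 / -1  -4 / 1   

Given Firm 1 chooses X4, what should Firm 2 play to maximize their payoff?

Y1

With Firm 1 fixed at X4, Firm 2's payoffs are: Y1 → 2, Y2 → -1, Y3 → 1.
The maximum is 2, achieved by Y1.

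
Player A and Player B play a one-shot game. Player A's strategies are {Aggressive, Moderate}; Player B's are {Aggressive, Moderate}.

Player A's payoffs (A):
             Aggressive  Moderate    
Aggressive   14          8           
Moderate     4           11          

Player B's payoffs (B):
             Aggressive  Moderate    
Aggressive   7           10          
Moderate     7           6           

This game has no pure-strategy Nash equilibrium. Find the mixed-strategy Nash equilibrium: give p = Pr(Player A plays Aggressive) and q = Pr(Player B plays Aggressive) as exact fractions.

Each player's mixing probability is pinned down by making the *other* player indifferent.
Player B indifferent between Aggressive and Moderate: p·7 + (1−p)·7 = p·10 + (1−p)·6 ⟹ 7 + 0p = 6 + 4p ⟹ p = 1/4.
Player A indifferent between Aggressive and Moderate: q·14 + (1−q)·8 = q·4 + (1−q)·11 ⟹ 8 + 6q = 11 + (-7)q ⟹ q = 3/13.

p = 1/4, q = 3/13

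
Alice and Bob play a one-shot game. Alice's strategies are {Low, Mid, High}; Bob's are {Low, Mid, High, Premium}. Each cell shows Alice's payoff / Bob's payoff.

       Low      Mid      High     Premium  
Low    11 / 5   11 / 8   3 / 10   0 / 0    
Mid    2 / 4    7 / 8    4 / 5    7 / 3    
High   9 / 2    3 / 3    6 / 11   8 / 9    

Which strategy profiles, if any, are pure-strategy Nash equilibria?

(High, High)

Check mutual best responses: a cell is a NE iff neither player can gain by unilaterally deviating.
Alice's best responses — vs Low: Low (payoff 11); vs Mid: Low (payoff 11); vs High: High (payoff 6); vs Premium: High (payoff 8).
Bob's best responses — vs Low: High (payoff 10); vs Mid: Mid (payoff 8); vs High: High (payoff 11).
The only mutual best response is (High, High); neither player gains by switching there.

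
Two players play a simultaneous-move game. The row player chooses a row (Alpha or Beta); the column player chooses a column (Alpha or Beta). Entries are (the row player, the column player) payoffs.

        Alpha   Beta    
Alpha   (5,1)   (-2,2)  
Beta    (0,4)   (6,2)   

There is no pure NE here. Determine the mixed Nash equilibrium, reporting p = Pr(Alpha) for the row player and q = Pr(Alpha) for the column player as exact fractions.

In a mixed NE each player is indifferent between their pure strategies, so the opponent's mix sets the indifference.
The column player indifferent between Alpha and Beta: p·1 + (1−p)·4 = p·2 + (1−p)·2 ⟹ 4 + (-3)p = 2 + 0p ⟹ p = 2/3.
The row player indifferent between Alpha and Beta: q·5 + (1−q)·(-2) = q·0 + (1−q)·6 ⟹ (-2) + 7q = 6 + (-6)q ⟹ q = 8/13.

p = 2/3, q = 8/13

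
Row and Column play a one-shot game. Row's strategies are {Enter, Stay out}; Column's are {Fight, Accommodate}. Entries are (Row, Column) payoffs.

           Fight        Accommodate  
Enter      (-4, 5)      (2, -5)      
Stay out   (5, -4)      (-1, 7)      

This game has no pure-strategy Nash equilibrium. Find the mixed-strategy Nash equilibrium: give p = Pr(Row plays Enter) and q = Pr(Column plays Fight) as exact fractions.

p = 11/21, q = 1/4

In a mixed NE each player is indifferent between their pure strategies, so the opponent's mix sets the indifference.
Column indifferent between Fight and Accommodate: p·5 + (1−p)·(-4) = p·(-5) + (1−p)·7 ⟹ (-4) + 9p = 7 + (-12)p ⟹ p = 11/21.
Row indifferent between Enter and Stay out: q·(-4) + (1−q)·2 = q·5 + (1−q)·(-1) ⟹ 2 + (-6)q = (-1) + 6q ⟹ q = 1/4.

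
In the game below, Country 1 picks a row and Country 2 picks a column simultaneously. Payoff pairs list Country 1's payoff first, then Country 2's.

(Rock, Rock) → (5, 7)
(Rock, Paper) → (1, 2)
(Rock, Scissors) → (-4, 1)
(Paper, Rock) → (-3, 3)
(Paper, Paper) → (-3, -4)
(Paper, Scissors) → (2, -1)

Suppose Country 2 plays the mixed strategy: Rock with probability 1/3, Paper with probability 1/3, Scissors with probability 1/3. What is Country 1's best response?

Compute Country 1's expected payoff from each pure strategy against the given mix.
Rock: (1/3)·5 + (1/3)·1 + (1/3)·(-4) = 2/3
Paper: (1/3)·(-3) + (1/3)·(-3) + (1/3)·2 = -4/3
Highest expected payoff is 2/3, from Rock.

Rock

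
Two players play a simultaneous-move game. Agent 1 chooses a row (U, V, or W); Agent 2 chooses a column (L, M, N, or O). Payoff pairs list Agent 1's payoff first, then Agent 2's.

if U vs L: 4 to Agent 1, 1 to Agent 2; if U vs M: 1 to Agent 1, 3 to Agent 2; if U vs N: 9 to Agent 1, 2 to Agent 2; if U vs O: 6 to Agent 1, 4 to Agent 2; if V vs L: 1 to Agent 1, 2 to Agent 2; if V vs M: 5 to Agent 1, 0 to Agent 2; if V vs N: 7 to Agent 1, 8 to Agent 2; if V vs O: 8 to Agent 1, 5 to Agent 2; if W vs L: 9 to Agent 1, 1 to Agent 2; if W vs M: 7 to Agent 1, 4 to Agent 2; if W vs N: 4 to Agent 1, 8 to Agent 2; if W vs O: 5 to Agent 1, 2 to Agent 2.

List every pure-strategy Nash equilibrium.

A profile is a Nash equilibrium when each player is best-responding to the other.
Agent 1's best responses — vs L: W (payoff 9); vs M: W (payoff 7); vs N: U (payoff 9); vs O: V (payoff 8).
Agent 2's best responses — vs U: O (payoff 4); vs V: N (payoff 8); vs W: N (payoff 8).
No cell has both players best-responding. For instance, Agent 1's best reply to O is V, but against V Agent 2 prefers N over O.

There is no pure-strategy Nash equilibrium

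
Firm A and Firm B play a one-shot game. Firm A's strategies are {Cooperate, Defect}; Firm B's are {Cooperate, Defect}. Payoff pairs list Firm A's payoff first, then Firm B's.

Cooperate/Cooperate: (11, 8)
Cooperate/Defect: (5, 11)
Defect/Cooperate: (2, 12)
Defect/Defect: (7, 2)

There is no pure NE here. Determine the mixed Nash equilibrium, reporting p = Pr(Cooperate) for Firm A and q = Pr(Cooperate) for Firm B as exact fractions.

p = 10/13, q = 2/11

In a mixed NE each player is indifferent between their pure strategies, so the opponent's mix sets the indifference.
Firm B indifferent between Cooperate and Defect: p·8 + (1−p)·12 = p·11 + (1−p)·2 ⟹ 12 + (-4)p = 2 + 9p ⟹ p = 10/13.
Firm A indifferent between Cooperate and Defect: q·11 + (1−q)·5 = q·2 + (1−q)·7 ⟹ 5 + 6q = 7 + (-5)q ⟹ q = 2/11.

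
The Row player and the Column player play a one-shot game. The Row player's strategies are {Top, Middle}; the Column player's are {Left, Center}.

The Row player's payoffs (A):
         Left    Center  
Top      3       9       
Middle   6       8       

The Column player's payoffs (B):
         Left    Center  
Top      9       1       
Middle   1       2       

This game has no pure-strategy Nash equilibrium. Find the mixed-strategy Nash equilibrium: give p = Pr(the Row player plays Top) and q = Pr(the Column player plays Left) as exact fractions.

p = 1/9, q = 1/4

Each player's mixing probability is pinned down by making the *other* player indifferent.
The Column player indifferent between Left and Center: p·9 + (1−p)·1 = p·1 + (1−p)·2 ⟹ 1 + 8p = 2 + (-1)p ⟹ p = 1/9.
The Row player indifferent between Top and Middle: q·3 + (1−q)·9 = q·6 + (1−q)·8 ⟹ 9 + (-6)q = 8 + (-2)q ⟹ q = 1/4.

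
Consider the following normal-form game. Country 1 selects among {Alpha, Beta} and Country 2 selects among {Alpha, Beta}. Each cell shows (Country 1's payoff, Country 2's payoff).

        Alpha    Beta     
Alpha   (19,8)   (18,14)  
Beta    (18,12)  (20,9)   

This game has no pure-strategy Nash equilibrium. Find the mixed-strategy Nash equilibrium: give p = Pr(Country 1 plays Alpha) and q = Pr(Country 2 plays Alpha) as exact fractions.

In a mixed NE each player is indifferent between their pure strategies, so the opponent's mix sets the indifference.
Country 2 indifferent between Alpha and Beta: p·8 + (1−p)·12 = p·14 + (1−p)·9 ⟹ 12 + (-4)p = 9 + 5p ⟹ p = 1/3.
Country 1 indifferent between Alpha and Beta: q·19 + (1−q)·18 = q·18 + (1−q)·20 ⟹ 18 + 1q = 20 + (-2)q ⟹ q = 2/3.

p = 1/3, q = 2/3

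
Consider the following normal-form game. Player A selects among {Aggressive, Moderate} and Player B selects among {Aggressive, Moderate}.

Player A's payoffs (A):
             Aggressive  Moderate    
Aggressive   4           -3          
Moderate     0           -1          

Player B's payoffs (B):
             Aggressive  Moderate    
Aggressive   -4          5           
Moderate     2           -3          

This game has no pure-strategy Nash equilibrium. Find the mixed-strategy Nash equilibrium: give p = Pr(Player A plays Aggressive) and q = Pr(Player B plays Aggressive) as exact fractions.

p = 5/14, q = 1/3

Each player's mixing probability is pinned down by making the *other* player indifferent.
Player B indifferent between Aggressive and Moderate: p·(-4) + (1−p)·2 = p·5 + (1−p)·(-3) ⟹ 2 + (-6)p = (-3) + 8p ⟹ p = 5/14.
Player A indifferent between Aggressive and Moderate: q·4 + (1−q)·(-3) = q·0 + (1−q)·(-1) ⟹ (-3) + 7q = (-1) + 1q ⟹ q = 1/3.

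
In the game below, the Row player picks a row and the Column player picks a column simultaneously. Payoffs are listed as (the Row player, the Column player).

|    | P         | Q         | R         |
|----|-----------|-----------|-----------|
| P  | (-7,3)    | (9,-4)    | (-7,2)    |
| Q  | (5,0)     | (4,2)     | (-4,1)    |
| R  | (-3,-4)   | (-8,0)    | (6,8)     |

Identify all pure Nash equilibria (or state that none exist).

(R, R)

Check mutual best responses: a cell is a NE iff neither player can gain by unilaterally deviating.
The Row player's best responses — vs P: Q (payoff 5); vs Q: P (payoff 9); vs R: R (payoff 6).
The Column player's best responses — vs P: P (payoff 3); vs Q: Q (payoff 2); vs R: R (payoff 8).
The only mutual best response is (R, R); neither player gains by switching there.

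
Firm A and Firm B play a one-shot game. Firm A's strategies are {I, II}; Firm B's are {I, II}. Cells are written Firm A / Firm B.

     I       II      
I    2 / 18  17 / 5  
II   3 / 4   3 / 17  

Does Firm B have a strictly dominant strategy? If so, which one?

Check whether one of Firm B's strategies beats all alternatives regardless of what the opponent does.
I is not dominant: against II, II gives 17 > 4.
II is not dominant: against I, I gives 18 > 5.
No single strategy is best against every opponent action.

None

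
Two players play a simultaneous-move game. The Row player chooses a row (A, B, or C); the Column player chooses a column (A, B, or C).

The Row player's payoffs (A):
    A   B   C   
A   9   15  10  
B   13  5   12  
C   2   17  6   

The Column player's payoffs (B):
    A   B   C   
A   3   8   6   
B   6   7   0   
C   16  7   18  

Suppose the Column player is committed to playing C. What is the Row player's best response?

B

With the Column player fixed at C, the Row player's payoffs are: A → 10, B → 12, C → 6.
The maximum is 12, achieved by B.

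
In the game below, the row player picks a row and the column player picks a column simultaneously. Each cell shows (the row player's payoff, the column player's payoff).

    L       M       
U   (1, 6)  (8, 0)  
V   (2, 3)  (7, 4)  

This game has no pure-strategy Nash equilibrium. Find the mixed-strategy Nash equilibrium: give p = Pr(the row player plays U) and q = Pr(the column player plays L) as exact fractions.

Each player's mixing probability is pinned down by making the *other* player indifferent.
The column player indifferent between L and M: p·6 + (1−p)·3 = p·0 + (1−p)·4 ⟹ 3 + 3p = 4 + (-4)p ⟹ p = 1/7.
The row player indifferent between U and V: q·1 + (1−q)·8 = q·2 + (1−q)·7 ⟹ 8 + (-7)q = 7 + (-5)q ⟹ q = 1/2.

p = 1/7, q = 1/2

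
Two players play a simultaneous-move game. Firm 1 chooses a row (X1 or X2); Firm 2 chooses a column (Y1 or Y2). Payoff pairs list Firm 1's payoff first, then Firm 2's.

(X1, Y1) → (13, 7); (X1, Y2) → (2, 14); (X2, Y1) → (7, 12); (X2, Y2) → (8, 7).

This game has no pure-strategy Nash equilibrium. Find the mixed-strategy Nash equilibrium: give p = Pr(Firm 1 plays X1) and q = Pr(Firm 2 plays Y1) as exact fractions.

Each player's mixing probability is pinned down by making the *other* player indifferent.
Firm 2 indifferent between Y1 and Y2: p·7 + (1−p)·12 = p·14 + (1−p)·7 ⟹ 12 + (-5)p = 7 + 7p ⟹ p = 5/12.
Firm 1 indifferent between X1 and X2: q·13 + (1−q)·2 = q·7 + (1−q)·8 ⟹ 2 + 11q = 8 + (-1)q ⟹ q = 1/2.

p = 5/12, q = 1/2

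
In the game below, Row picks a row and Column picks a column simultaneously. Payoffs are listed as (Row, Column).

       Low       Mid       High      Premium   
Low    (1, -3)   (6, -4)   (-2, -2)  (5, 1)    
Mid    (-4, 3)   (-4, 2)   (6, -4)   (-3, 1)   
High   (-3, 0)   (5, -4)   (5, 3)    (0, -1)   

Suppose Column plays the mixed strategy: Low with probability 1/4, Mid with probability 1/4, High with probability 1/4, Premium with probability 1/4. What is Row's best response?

Low

Row's best reply maximizes expected payoff against the mix.
Low: (1/4)·1 + (1/4)·6 + (1/4)·(-2) + (1/4)·5 = 5/2
Mid: (1/4)·(-4) + (1/4)·(-4) + (1/4)·6 + (1/4)·(-3) = -5/4
High: (1/4)·(-3) + (1/4)·5 + (1/4)·5 + (1/4)·0 = 7/4
Highest expected payoff is 5/2, from Low.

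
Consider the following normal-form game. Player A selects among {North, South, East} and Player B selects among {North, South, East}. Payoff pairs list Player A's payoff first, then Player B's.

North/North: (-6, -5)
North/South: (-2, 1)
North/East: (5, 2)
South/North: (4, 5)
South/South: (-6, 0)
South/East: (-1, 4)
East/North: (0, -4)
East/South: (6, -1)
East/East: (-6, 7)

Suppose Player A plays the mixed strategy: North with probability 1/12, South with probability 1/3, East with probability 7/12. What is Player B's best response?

Compute Player B's expected payoff from each pure strategy against the given mix.
North: (1/12)·(-5) + (1/3)·5 + (7/12)·(-4) = -13/12
South: (1/12)·1 + (1/3)·0 + (7/12)·(-1) = -1/2
East: (1/12)·2 + (1/3)·4 + (7/12)·7 = 67/12
Highest expected payoff is 67/12, from East.

East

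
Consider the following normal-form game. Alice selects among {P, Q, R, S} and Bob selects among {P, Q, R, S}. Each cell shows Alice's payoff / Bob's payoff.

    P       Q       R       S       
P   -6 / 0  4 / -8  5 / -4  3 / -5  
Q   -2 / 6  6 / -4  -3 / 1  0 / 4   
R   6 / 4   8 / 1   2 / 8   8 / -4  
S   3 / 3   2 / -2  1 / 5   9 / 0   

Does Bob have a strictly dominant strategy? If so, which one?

A strategy is strictly dominant if it gives Bob a strictly higher payoff than every other strategy, against every choice by the opponent.
P is not dominant: against R, R gives 8 > 4.
Q is not dominant: against P, P gives 0 > -8.
R is not dominant: against P, P gives 0 > -4.
S is not dominant: against P, P gives 0 > -5.
No single strategy is best against every opponent action.

No strictly dominant strategy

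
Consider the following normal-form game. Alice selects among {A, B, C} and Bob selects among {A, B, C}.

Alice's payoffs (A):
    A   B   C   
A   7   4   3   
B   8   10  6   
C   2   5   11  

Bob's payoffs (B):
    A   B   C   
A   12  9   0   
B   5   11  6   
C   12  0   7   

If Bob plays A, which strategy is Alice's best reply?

With Bob fixed at A, Alice's payoffs are: A → 7, B → 8, C → 2.
The maximum is 8, achieved by B.

B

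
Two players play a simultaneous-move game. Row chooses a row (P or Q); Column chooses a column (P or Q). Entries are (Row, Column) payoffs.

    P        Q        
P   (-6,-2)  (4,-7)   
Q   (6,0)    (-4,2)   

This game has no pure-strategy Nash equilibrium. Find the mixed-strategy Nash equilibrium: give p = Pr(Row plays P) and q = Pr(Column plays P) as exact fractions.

Each player's mixing probability is pinned down by making the *other* player indifferent.
Column indifferent between P and Q: p·(-2) + (1−p)·0 = p·(-7) + (1−p)·2 ⟹ 0 + (-2)p = 2 + (-9)p ⟹ p = 2/7.
Row indifferent between P and Q: q·(-6) + (1−q)·4 = q·6 + (1−q)·(-4) ⟹ 4 + (-10)q = (-4) + 10q ⟹ q = 2/5.

p = 2/7, q = 2/5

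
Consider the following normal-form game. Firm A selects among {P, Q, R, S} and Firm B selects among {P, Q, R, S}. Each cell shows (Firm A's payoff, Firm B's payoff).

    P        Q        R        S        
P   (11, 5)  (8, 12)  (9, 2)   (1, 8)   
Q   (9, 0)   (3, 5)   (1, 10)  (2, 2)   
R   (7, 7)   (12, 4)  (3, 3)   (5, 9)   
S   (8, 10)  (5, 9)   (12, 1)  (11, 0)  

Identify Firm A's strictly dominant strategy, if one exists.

None

A strategy is strictly dominant if it gives Firm A a strictly higher payoff than every other strategy, against every choice by the opponent.
P is not dominant: against Q, R gives 12 > 8.
Q is not dominant: against P, P gives 11 > 9.
R is not dominant: against P, P gives 11 > 7.
S is not dominant: against P, P gives 11 > 8.
No single strategy is best against every opponent action.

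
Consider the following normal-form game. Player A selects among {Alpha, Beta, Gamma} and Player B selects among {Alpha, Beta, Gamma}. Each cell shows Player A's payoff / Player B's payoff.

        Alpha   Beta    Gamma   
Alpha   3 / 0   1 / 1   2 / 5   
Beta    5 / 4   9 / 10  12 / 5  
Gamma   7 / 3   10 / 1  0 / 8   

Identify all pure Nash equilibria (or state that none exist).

No pure-strategy Nash equilibrium

Find each player's best response to every opponent strategy; NE are the intersections.
Player A's best responses — vs Alpha: Gamma (payoff 7); vs Beta: Gamma (payoff 10); vs Gamma: Beta (payoff 12).
Player B's best responses — vs Alpha: Gamma (payoff 5); vs Beta: Beta (payoff 10); vs Gamma: Gamma (payoff 8).
No cell has both players best-responding. For instance, Player A's best reply to Beta is Gamma, but against Gamma Player B prefers Gamma over Beta.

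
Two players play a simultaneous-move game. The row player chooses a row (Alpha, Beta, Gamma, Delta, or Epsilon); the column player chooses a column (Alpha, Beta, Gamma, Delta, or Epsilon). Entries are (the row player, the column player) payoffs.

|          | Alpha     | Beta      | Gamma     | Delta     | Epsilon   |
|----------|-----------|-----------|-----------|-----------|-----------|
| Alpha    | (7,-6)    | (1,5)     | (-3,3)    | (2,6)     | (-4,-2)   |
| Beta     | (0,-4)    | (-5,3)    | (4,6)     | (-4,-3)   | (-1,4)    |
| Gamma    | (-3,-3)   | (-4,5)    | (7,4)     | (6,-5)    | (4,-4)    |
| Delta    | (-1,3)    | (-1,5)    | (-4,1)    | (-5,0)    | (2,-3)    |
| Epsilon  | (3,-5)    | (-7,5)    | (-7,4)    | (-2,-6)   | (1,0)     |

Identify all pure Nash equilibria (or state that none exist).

No pure-strategy Nash equilibrium

Check mutual best responses: a cell is a NE iff neither player can gain by unilaterally deviating.
The row player's best responses — vs Alpha: Alpha (payoff 7); vs Beta: Alpha (payoff 1); vs Gamma: Gamma (payoff 7); vs Delta: Gamma (payoff 6); vs Epsilon: Gamma (payoff 4).
The column player's best responses — vs Alpha: Delta (payoff 6); vs Beta: Gamma (payoff 6); vs Gamma: Beta (payoff 5); vs Delta: Beta (payoff 5); vs Epsilon: Beta (payoff 5).
No cell has both players best-responding. For instance, the row player's best reply to Epsilon is Gamma, but against Gamma the column player prefers Beta over Epsilon.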